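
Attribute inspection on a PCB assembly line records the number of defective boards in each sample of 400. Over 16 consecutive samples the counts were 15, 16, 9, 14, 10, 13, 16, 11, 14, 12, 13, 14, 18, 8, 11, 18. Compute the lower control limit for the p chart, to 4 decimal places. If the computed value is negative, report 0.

0.0063

p̄ = Σdᵢ / (k·n) = 212 / (16 × 400) = 0.03313
LCL = p̄ − 3·√(p̄(1−p̄)/n) = 0.03313 − 3 × 0.00895 = 0.00628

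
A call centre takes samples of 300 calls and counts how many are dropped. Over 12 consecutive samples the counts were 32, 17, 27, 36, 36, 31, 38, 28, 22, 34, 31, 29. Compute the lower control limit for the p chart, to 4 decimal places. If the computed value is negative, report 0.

0.0483

p̄ = Σdᵢ / (k·n) = 361 / (12 × 300) = 0.10028
LCL = p̄ − 3·√(p̄(1−p̄)/n) = 0.10028 − 3 × 0.01734 = 0.04825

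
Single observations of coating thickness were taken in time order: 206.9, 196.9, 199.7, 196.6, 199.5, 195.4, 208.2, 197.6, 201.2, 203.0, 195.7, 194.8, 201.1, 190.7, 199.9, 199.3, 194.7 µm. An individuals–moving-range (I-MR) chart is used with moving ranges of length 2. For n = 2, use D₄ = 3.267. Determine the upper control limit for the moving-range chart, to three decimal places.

18.581

Moving ranges: 10.0, 2.8, 3.1, 2.9, 4.1, 12.8, 10.6, 3.6, 1.8, 7.3, 0.9, 6.3, 10.4, 9.2, 0.6, 4.6; M̄R̄ = 91.0000 / 16 = 5.6875
UCL_MR = D₄·M̄R̄ = 3.267 × 5.6875 = 18.5811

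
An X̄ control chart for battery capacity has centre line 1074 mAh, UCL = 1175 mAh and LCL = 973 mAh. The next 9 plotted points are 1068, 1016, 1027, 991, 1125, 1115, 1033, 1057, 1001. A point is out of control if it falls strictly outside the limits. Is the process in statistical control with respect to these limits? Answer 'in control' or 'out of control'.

in control

All 9 points lie within [973, 1175].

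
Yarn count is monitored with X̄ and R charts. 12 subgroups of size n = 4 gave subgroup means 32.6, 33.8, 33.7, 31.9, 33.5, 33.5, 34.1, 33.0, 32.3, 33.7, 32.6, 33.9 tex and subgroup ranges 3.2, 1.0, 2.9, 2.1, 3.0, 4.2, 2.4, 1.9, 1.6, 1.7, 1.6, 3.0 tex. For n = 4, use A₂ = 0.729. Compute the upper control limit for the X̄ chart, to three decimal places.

X̄̄ = (32.6 + 33.8 + 33.7 + 31.9 + 33.5 + 33.5 + 34.1 + 33.0 + 32.3 + 33.7 + 32.6 + 33.9) / 12 = 398.6000 / 12 = 33.2167
R̄ = (3.2 + 1.0 + 2.9 + 2.1 + 3.0 + 4.2 + 2.4 + 1.9 + 1.6 + 1.7 + 1.6 + 3.0) / 12 = 28.6000 / 12 = 2.3833
UCL = X̄̄ + A₂·R̄ = 33.2167 + 0.729 × 2.3833 = 34.9541

34.954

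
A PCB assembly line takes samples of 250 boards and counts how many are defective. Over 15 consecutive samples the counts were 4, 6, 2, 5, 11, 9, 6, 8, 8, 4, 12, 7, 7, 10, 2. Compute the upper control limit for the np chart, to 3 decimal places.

p̄ = Σdᵢ / (k·n) = 101 / (15 × 250) = 0.02693
UCL = np̄ + 3·√(np̄(1−p̄)) = 6.7333 + 3 × √(6.7333×0.97307) = 6.7333 + 3 × 2.5597 = 14.4124

14.412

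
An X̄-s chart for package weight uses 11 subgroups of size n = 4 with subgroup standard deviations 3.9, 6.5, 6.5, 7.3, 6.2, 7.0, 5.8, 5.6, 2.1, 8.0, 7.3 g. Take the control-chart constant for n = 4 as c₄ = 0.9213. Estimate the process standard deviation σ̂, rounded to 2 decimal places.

6.53

s̄ = (3.9 + 6.5 + 6.5 + 7.3 + 6.2 + 7.0 + 5.8 + 5.6 + 2.1 + 8.0 + 7.3) / 11 = 6.0182
σ̂ = s̄ / c₄ = 6.0182 / 0.9213 = 6.5323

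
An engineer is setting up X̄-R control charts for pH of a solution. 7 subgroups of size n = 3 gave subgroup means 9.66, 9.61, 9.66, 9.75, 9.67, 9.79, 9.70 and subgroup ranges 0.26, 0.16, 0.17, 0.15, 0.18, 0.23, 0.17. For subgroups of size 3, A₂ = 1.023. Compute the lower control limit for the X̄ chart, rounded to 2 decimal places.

X̄̄ = (9.66 + 9.61 + 9.66 + 9.75 + 9.67 + 9.79 + 9.70) / 7 = 67.8400 / 7 = 9.6914
R̄ = (0.26 + 0.16 + 0.17 + 0.15 + 0.18 + 0.23 + 0.17) / 7 = 1.3200 / 7 = 0.1886
LCL = X̄̄ − A₂·R̄ = 9.6914 − 1.023 × 0.1886 = 9.4985

9.50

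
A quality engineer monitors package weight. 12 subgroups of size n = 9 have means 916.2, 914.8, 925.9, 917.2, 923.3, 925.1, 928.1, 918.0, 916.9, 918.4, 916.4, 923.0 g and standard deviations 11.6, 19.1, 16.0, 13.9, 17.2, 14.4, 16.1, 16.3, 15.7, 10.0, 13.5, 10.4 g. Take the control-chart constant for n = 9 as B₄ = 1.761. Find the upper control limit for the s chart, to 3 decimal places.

25.564

s̄ = (11.6 + 19.1 + 16.0 + 13.9 + 17.2 + 14.4 + 16.1 + 16.3 + 15.7 + 10.0 + 13.5 + 10.4) / 12 = 14.5167
UCL_s = B₄·s̄ = 1.761 × 14.5167 = 25.5638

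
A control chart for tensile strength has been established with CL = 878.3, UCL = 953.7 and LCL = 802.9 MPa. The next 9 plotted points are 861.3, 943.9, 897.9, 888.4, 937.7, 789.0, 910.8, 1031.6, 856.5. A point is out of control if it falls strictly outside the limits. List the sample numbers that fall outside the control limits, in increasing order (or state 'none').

Compare each point to [802.9, 953.7]: sample 6 = 789.0 < LCL; sample 8 = 1031.6 > UCL.

6, 8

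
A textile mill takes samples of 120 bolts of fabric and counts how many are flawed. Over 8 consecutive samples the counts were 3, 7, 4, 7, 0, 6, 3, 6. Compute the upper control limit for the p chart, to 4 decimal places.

p̄ = Σdᵢ / (k·n) = 36 / (8 × 120) = 0.03750
UCL = p̄ + 3·√(p̄(1−p̄)/n) = 0.03750 + 3 × √(0.03750×0.96250/120) = 0.03750 + 3 × 0.01734 = 0.08953

0.0895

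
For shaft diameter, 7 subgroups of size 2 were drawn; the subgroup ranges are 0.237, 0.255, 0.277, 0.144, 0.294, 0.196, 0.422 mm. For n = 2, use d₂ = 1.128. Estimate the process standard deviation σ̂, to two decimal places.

R̄ = (0.237 + 0.255 + 0.277 + 0.144 + 0.294 + 0.196 + 0.422) / 7 = 0.2607
σ̂ = R̄ / d₂ = 0.2607 / 1.128 = 0.2311

0.23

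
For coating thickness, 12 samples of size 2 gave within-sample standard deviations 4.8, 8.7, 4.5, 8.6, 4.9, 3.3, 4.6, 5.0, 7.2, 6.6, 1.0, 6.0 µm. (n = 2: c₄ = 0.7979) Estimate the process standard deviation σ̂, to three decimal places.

6.810

s̄ = (4.8 + 8.7 + 4.5 + 8.6 + 4.9 + 3.3 + 4.6 + 5.0 + 7.2 + 6.6 + 1.0 + 6.0) / 12 = 5.4333
σ̂ = s̄ / c₄ = 5.4333 / 0.7979 = 6.8095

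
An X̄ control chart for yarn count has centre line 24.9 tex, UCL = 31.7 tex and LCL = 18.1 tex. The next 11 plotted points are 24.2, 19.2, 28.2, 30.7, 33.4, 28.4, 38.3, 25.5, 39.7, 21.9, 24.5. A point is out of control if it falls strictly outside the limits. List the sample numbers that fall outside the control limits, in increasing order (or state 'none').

5, 7, 9

Compare each point to [18.1, 31.7]: sample 5 = 33.4 > UCL; sample 7 = 38.3 > UCL; sample 9 = 39.7 > UCL.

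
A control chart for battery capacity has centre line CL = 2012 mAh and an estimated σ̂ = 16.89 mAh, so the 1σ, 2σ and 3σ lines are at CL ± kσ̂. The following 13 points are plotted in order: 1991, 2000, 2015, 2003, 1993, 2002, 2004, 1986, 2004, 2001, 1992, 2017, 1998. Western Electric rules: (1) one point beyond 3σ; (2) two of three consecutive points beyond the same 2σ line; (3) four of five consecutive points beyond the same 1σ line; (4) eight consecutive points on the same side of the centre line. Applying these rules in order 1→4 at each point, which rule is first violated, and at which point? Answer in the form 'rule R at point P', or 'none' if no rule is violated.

rule 4 at point 11

Zone of each point (C = within 1σ̂, B = 1σ̂–2σ̂, A = 2σ̂–3σ̂, * = beyond 3σ̂; sign = side of CL): 1:-B, 2:-C, 3:+C, 4:-C, 5:-B, 6:-C, 7:-C, 8:-B, 9:-C, 10:-C, 11:-B, 12:+C, 13:-C
Rule 4 (eight consecutive points on the same side of the centre line) is satisfied at point 11.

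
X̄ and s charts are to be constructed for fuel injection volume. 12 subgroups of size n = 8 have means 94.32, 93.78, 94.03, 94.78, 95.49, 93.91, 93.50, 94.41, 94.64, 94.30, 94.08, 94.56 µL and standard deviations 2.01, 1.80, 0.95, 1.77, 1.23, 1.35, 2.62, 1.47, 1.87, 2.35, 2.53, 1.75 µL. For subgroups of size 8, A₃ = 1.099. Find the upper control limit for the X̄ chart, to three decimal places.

X̄̄ = (94.32 + 93.78 + 94.03 + 94.78 + 95.49 + 93.91 + 93.50 + 94.41 + 94.64 + 94.30 + 94.08 + 94.56) / 12 = 94.3167
s̄ = (2.01 + 1.80 + 0.95 + 1.77 + 1.23 + 1.35 + 2.62 + 1.47 + 1.87 + 2.35 + 2.53 + 1.75) / 12 = 1.8083
UCL = X̄̄ + A₃·s̄ = 94.3167 + 1.099 × 1.8083 = 96.3040

96.304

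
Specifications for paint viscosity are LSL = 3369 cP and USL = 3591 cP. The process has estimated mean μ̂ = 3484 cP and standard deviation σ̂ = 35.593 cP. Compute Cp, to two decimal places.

1.04

Cp = (USL − LSL) / (6σ̂) = (3591 − 3369) / (6 × 35.593) = 222.0000 / 213.5580 = 1.0395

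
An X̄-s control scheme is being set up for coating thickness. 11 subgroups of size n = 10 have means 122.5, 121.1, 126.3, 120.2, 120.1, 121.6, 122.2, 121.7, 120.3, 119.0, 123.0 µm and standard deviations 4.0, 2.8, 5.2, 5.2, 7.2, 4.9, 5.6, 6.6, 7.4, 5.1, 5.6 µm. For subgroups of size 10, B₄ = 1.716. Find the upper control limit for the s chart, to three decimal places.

s̄ = (4.0 + 2.8 + 5.2 + 5.2 + 7.2 + 4.9 + 5.6 + 6.6 + 7.4 + 5.1 + 5.6) / 11 = 5.4182
UCL_s = B₄·s̄ = 1.716 × 5.4182 = 9.2976

9.298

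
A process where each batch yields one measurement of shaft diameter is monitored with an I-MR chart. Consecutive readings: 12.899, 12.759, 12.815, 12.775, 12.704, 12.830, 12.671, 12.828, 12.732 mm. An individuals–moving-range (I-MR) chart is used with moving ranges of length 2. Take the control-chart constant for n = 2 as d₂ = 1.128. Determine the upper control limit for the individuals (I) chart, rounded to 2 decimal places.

X̄ = (12.899 + 12.759 + 12.815 + 12.775 + 12.704 + 12.830 + 12.671 + 12.828 + 12.732) / 9 = 12.7792
Moving ranges: 0.140, 0.056, 0.040, 0.071, 0.126, 0.159, 0.157, 0.096; M̄R̄ = 0.8450 / 8 = 0.1056
UCL = X̄ + 3·M̄R̄/d₂ = 12.7792 + 3 × 0.1056 / 1.128 = 13.0601

13.06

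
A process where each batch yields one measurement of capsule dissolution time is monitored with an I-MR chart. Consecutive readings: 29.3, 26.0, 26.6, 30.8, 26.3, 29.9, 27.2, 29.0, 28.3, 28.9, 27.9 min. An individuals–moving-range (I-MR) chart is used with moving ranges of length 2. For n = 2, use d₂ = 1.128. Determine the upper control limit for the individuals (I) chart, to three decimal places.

X̄ = (29.3 + 26.0 + 26.6 + 30.8 + 26.3 + 29.9 + 27.2 + 29.0 + 28.3 + 28.9 + 27.9) / 11 = 28.2000
Moving ranges: 3.3, 0.6, 4.2, 4.5, 3.6, 2.7, 1.8, 0.7, 0.6, 1.0; M̄R̄ = 23.0000 / 10 = 2.3000
UCL = X̄ + 3·M̄R̄/d₂ = 28.2000 + 3 × 2.3000 / 1.128 = 34.3170

34.317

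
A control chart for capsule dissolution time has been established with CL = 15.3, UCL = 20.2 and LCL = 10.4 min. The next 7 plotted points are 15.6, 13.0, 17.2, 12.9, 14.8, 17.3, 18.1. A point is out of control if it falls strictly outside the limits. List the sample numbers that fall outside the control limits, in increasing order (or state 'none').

All 7 points lie within [10.4, 20.2].

none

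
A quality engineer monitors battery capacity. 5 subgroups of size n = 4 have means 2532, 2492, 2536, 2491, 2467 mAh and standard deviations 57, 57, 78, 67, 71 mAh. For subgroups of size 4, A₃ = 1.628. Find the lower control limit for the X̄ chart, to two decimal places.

2396.15

X̄̄ = (2532 + 2492 + 2536 + 2491 + 2467) / 5 = 2503.6000
s̄ = (57 + 57 + 78 + 67 + 71) / 5 = 66.0000
LCL = X̄̄ − A₃·s̄ = 2503.6000 − 1.628 × 66.0000 = 2396.1520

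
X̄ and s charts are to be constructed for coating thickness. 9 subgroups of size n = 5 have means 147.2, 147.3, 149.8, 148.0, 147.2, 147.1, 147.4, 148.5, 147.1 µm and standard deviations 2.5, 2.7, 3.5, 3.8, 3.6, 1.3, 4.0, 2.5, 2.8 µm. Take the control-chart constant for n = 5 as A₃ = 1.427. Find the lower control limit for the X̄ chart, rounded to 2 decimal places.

X̄̄ = (147.2 + 147.3 + 149.8 + 148.0 + 147.2 + 147.1 + 147.4 + 148.5 + 147.1) / 9 = 147.7333
s̄ = (2.5 + 2.7 + 3.5 + 3.8 + 3.6 + 1.3 + 4.0 + 2.5 + 2.8) / 9 = 2.9667
LCL = X̄̄ − A₃·s̄ = 147.7333 − 1.427 × 2.9667 = 143.4999

143.50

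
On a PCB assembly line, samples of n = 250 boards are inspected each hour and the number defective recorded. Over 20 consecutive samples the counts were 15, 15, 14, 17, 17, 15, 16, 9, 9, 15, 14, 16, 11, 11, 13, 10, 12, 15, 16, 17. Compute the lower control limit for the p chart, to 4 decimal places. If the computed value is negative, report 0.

p̄ = Σdᵢ / (k·n) = 277 / (20 × 250) = 0.05540
LCL = p̄ − 3·√(p̄(1−p̄)/n) = 0.05540 − 3 × 0.01447 = 0.01200

0.0120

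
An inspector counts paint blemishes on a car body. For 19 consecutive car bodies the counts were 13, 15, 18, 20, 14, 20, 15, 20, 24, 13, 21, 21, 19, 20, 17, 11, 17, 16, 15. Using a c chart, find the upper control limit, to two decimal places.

c̄ = (13 + 15 + 18 + 20 + 14 + 20 + 15 + 20 + 24 + 13 + 21 + 21 + 19 + 20 + 17 + 11 + 17 + 16 + 15) / 19 = 329 / 19 = 17.3158
UCL = c̄ + 3√c̄ = 17.3158 + 3 × √17.3158 = 17.3158 + 3 × 4.1612 = 29.7995

29.80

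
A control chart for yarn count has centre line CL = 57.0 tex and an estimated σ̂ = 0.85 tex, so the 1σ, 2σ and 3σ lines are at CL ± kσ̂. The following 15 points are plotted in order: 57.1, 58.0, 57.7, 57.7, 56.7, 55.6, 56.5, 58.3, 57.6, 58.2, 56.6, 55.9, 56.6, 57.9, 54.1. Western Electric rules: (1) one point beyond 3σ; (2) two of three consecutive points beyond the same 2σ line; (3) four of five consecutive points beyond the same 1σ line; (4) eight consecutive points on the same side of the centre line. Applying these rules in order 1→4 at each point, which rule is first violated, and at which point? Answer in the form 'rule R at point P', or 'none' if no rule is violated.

rule 1 at point 15

Zone of each point (C = within 1σ̂, B = 1σ̂–2σ̂, A = 2σ̂–3σ̂, * = beyond 3σ̂; sign = side of CL): 1:+C, 2:+B, 3:+C, 4:+C, 5:-C, 6:-B, 7:-C, 8:+B, 9:+C, 10:+B, 11:-C, 12:-B, 13:-C, 14:+B, 15:-*
Rule 1 (one point beyond the 3σ limits) is satisfied at point 15.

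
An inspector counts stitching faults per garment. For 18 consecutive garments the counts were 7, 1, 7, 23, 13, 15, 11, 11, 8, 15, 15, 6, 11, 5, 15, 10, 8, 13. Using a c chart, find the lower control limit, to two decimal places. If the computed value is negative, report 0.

0.93

c̄ = (7 + 1 + 7 + 23 + 13 + 15 + 11 + 11 + 8 + 15 + 15 + 6 + 11 + 5 + 15 + 10 + 8 + 13) / 18 = 194 / 18 = 10.7778
LCL = c̄ − 3√c̄ = 10.7778 − 3 × 3.2830 = 0.9289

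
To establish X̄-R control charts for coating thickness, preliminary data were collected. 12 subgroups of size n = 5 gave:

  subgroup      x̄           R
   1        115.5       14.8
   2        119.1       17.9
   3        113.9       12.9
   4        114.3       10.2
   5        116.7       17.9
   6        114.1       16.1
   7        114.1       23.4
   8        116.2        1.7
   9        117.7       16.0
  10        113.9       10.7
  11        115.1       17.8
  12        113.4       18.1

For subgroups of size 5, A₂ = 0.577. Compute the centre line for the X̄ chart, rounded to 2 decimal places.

X̄̄ = (115.5 + 119.1 + 113.9 + 114.3 + 116.7 + 114.1 + 114.1 + 116.2 + 117.7 + 113.9 + 115.1 + 113.4) / 12 = 1384.0000 / 12 = 115.3333
CL = X̄̄ = 115.3333

115.33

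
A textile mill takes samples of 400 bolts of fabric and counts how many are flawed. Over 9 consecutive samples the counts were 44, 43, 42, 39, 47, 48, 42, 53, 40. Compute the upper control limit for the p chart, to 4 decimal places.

0.1576

p̄ = Σdᵢ / (k·n) = 398 / (9 × 400) = 0.11056
UCL = p̄ + 3·√(p̄(1−p̄)/n) = 0.11056 + 3 × √(0.11056×0.88944/400) = 0.11056 + 3 × 0.01568 = 0.15759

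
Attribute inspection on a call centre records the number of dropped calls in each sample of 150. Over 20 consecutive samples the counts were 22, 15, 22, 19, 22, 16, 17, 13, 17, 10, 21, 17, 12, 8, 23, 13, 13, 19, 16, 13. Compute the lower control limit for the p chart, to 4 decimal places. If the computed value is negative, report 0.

p̄ = Σdᵢ / (k·n) = 328 / (20 × 150) = 0.10933
LCL = p̄ − 3·√(p̄(1−p̄)/n) = 0.10933 − 3 × 0.02548 = 0.03290

0.0329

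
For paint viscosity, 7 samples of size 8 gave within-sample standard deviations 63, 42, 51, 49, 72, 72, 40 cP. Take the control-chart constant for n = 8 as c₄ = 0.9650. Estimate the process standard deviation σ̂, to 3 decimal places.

s̄ = (63 + 42 + 51 + 49 + 72 + 72 + 40) / 7 = 55.5714
σ̂ = s̄ / c₄ = 55.5714 / 0.9650 = 57.5870

57.587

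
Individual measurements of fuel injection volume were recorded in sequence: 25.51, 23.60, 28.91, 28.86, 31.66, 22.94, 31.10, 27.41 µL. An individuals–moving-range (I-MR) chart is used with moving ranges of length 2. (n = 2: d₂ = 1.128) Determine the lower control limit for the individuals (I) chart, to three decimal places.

15.857

X̄ = (25.51 + 23.60 + 28.91 + 28.86 + 31.66 + 22.94 + 31.10 + 27.41) / 8 = 27.4988
Moving ranges: 1.91, 5.31, 0.05, 2.80, 8.72, 8.16, 3.69; M̄R̄ = 30.6400 / 7 = 4.3771
LCL = X̄ − 3·M̄R̄/d₂ = 27.4988 − 3 × 4.3771 / 1.128 = 15.8574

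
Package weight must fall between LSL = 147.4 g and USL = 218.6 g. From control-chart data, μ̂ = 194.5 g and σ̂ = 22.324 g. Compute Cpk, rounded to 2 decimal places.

0.36

Cpu = (USL − μ̂) / (3σ̂) = (218.6 − 194.5) / (3 × 22.324) = 0.3599; Cpl = (μ̂ − LSL) / (3σ̂) = (194.5 − 147.4) / (3 × 22.324) = 0.7033; Cpk = min(Cpu, Cpl) = 0.3599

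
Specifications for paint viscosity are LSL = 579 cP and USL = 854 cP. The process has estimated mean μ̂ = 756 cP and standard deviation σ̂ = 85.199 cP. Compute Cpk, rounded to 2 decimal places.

0.38

Cpu = (USL − μ̂) / (3σ̂) = (854 − 756) / (3 × 85.199) = 0.3834; Cpl = (μ̂ − LSL) / (3σ̂) = (756 − 579) / (3 × 85.199) = 0.6925; Cpk = min(Cpu, Cpl) = 0.3834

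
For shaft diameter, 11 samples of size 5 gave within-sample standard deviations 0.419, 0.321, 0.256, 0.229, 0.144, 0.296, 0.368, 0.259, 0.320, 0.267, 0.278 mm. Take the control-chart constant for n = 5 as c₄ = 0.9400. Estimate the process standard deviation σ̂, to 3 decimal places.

0.305

s̄ = (0.419 + 0.321 + 0.256 + 0.229 + 0.144 + 0.296 + 0.368 + 0.259 + 0.320 + 0.267 + 0.278) / 11 = 0.2870
σ̂ = s̄ / c₄ = 0.2870 / 0.9400 = 0.3053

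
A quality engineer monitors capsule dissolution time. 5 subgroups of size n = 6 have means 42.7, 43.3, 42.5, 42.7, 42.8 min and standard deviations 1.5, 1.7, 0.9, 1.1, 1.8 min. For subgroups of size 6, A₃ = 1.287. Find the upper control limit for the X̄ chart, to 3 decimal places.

44.602

X̄̄ = (42.7 + 43.3 + 42.5 + 42.7 + 42.8) / 5 = 42.8000
s̄ = (1.5 + 1.7 + 0.9 + 1.1 + 1.8) / 5 = 1.4000
UCL = X̄̄ + A₃·s̄ = 42.8000 + 1.287 × 1.4000 = 44.6018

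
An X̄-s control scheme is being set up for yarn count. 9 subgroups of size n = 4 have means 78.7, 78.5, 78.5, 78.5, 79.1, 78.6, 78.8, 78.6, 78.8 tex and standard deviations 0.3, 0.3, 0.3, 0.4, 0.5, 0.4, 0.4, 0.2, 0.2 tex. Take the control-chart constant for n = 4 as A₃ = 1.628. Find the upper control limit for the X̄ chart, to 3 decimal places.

79.220

X̄̄ = (78.7 + 78.5 + 78.5 + 78.5 + 79.1 + 78.6 + 78.8 + 78.6 + 78.8) / 9 = 78.6778
s̄ = (0.3 + 0.3 + 0.3 + 0.4 + 0.5 + 0.4 + 0.4 + 0.2 + 0.2) / 9 = 0.3333
UCL = X̄̄ + A₃·s̄ = 78.6778 + 1.628 × 0.3333 = 79.2204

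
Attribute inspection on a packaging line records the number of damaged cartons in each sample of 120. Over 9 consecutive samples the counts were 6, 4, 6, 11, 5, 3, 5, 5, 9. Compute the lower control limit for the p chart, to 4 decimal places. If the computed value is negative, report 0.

0.0000

p̄ = Σdᵢ / (k·n) = 54 / (9 × 120) = 0.05000
LCL = p̄ − 3·√(p̄(1−p̄)/n) = 0.05000 − 3 × 0.01990 = -0.00969 → 0 (negative, so LCL = 0)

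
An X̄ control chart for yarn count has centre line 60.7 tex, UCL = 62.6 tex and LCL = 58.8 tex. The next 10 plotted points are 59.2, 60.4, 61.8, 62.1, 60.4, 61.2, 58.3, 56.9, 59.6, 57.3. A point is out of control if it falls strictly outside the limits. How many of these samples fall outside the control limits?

Compare each point to [58.8, 62.6]: sample 7 = 58.3 < LCL; sample 8 = 56.9 < LCL; sample 10 = 57.3 < LCL.

3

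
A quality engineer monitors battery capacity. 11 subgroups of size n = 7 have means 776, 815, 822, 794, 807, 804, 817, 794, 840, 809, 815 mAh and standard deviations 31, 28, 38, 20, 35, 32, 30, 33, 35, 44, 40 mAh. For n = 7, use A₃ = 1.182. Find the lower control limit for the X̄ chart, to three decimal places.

X̄̄ = (776 + 815 + 822 + 794 + 807 + 804 + 817 + 794 + 840 + 809 + 815) / 11 = 808.4545
s̄ = (31 + 28 + 38 + 20 + 35 + 32 + 30 + 33 + 35 + 44 + 40) / 11 = 33.2727
LCL = X̄̄ − A₃·s̄ = 808.4545 − 1.182 × 33.2727 = 769.1262

769.126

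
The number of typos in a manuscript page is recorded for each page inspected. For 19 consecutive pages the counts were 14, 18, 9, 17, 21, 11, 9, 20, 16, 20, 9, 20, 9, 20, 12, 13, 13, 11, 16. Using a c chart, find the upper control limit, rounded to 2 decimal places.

c̄ = (14 + 18 + 9 + 17 + 21 + 11 + 9 + 20 + 16 + 20 + 9 + 20 + 9 + 20 + 12 + 13 + 13 + 11 + 16) / 19 = 278 / 19 = 14.6316
UCL = c̄ + 3√c̄ = 14.6316 + 3 × √14.6316 = 14.6316 + 3 × 3.8251 = 26.1070

26.11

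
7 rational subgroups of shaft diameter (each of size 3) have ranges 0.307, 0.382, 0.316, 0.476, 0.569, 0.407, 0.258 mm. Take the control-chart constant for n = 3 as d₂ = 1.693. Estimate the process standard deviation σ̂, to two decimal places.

R̄ = (0.307 + 0.382 + 0.316 + 0.476 + 0.569 + 0.407 + 0.258) / 7 = 0.3879
σ̂ = R̄ / d₂ = 0.3879 / 1.693 = 0.2291

0.23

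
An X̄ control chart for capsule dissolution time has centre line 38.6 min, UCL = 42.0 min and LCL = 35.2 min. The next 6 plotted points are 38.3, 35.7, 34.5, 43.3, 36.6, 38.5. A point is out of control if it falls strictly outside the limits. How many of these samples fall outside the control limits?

Compare each point to [35.2, 42.0]: sample 3 = 34.5 < LCL; sample 4 = 43.3 > UCL.

2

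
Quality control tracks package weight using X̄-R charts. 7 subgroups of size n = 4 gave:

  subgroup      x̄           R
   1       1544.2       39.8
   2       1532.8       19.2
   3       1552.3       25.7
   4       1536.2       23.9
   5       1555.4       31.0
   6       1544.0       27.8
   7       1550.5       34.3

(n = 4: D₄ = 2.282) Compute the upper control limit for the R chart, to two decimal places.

R̄ = (39.8 + 19.2 + 25.7 + 23.9 + 31.0 + 27.8 + 34.3) / 7 = 201.7000 / 7 = 28.8143
UCL_R = D₄·R̄ = 2.282 × 28.8143 = 65.7542

65.75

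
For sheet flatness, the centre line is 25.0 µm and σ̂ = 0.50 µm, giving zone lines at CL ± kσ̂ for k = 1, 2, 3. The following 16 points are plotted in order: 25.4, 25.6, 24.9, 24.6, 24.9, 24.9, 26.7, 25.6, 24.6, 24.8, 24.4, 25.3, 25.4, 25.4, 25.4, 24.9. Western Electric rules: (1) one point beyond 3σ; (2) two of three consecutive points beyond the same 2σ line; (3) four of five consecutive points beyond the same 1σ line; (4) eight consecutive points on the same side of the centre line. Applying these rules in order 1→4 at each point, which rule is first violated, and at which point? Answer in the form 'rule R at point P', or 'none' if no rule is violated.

rule 1 at point 7

Zone of each point (C = within 1σ̂, B = 1σ̂–2σ̂, A = 2σ̂–3σ̂, * = beyond 3σ̂; sign = side of CL): 1:+C, 2:+B, 3:-C, 4:-C, 5:-C, 6:-C, 7:+*, 8:+B, 9:-C, 10:-C, 11:-B, 12:+C, 13:+C, 14:+C, 15:+C, 16:-C
Rule 1 (one point beyond the 3σ limits) is satisfied at point 7.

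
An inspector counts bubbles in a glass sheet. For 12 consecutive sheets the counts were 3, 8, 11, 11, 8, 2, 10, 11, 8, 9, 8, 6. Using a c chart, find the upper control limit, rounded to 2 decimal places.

16.36

c̄ = (3 + 8 + 11 + 11 + 8 + 2 + 10 + 11 + 8 + 9 + 8 + 6) / 12 = 95 / 12 = 7.9167
UCL = c̄ + 3√c̄ = 7.9167 + 3 × √7.9167 = 7.9167 + 3 × 2.8137 = 16.3576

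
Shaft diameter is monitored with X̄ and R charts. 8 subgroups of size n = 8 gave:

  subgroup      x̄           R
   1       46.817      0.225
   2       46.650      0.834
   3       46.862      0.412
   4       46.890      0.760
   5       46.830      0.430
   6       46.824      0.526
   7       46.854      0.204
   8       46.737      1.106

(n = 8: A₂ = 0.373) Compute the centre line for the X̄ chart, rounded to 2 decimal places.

X̄̄ = (46.817 + 46.650 + 46.862 + 46.890 + 46.830 + 46.824 + 46.854 + 46.737) / 8 = 374.4640 / 8 = 46.8080
CL = X̄̄ = 46.8080

46.81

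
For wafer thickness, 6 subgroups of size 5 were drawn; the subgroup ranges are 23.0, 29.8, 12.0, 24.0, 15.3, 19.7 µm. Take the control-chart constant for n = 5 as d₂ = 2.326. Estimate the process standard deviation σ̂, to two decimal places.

8.87

R̄ = (23.0 + 29.8 + 12.0 + 24.0 + 15.3 + 19.7) / 6 = 20.6333
σ̂ = R̄ / d₂ = 20.6333 / 2.326 = 8.8707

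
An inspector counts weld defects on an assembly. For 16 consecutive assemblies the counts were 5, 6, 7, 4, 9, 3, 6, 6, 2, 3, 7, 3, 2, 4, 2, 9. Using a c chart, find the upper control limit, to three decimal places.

c̄ = (5 + 6 + 7 + 4 + 9 + 3 + 6 + 6 + 2 + 3 + 7 + 3 + 2 + 4 + 2 + 9) / 16 = 78 / 16 = 4.8750
UCL = c̄ + 3√c̄ = 4.8750 + 3 × √4.8750 = 4.8750 + 3 × 2.2079 = 11.4988

11.499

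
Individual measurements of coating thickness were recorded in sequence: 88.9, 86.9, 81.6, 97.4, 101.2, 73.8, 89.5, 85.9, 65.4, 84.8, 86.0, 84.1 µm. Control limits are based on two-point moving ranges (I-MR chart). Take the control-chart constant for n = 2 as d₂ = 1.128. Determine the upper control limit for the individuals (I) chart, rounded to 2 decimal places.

X̄ = (88.9 + 86.9 + 81.6 + 97.4 + 101.2 + 73.8 + 89.5 + 85.9 + 65.4 + 84.8 + 86.0 + 84.1) / 12 = 85.4583
Moving ranges: 2.0, 5.3, 15.8, 3.8, 27.4, 15.7, 3.6, 20.5, 19.4, 1.2, 1.9; M̄R̄ = 116.6000 / 11 = 10.6000
UCL = X̄ + 3·M̄R̄/d₂ = 85.4583 + 3 × 10.6000 / 1.128 = 113.6498

113.65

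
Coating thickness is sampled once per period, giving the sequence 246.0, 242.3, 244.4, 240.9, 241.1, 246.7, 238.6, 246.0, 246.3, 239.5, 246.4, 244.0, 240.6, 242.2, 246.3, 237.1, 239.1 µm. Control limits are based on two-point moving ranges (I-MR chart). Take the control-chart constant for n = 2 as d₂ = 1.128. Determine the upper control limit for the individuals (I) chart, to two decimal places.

253.98

X̄ = (246.0 + 242.3 + 244.4 + 240.9 + 241.1 + 246.7 + 238.6 + 246.0 + 246.3 + 239.5 + 246.4 + 244.0 + 240.6 + 242.2 + 246.3 + 237.1 + 239.1) / 17 = 242.7941
Moving ranges: 3.7, 2.1, 3.5, 0.2, 5.6, 8.1, 7.4, 0.3, 6.8, 6.9, 2.4, 3.4, 1.6, 4.1, 9.2, 2.0; M̄R̄ = 67.3000 / 16 = 4.2062
UCL = X̄ + 3·M̄R̄/d₂ = 242.7941 + 3 × 4.2062 / 1.128 = 253.9810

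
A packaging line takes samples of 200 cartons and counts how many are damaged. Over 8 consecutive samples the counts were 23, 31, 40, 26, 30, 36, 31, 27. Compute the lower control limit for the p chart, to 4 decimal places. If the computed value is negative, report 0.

0.0762

p̄ = Σdᵢ / (k·n) = 244 / (8 × 200) = 0.15250
LCL = p̄ − 3·√(p̄(1−p̄)/n) = 0.15250 − 3 × 0.02542 = 0.07624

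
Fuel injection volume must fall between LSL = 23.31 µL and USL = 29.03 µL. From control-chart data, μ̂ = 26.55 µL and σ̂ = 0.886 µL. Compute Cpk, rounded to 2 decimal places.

0.93

Cpu = (USL − μ̂) / (3σ̂) = (29.03 − 26.55) / (3 × 0.886) = 0.9330; Cpl = (μ̂ − LSL) / (3σ̂) = (26.55 − 23.31) / (3 × 0.886) = 1.2190; Cpk = min(Cpu, Cpl) = 0.9330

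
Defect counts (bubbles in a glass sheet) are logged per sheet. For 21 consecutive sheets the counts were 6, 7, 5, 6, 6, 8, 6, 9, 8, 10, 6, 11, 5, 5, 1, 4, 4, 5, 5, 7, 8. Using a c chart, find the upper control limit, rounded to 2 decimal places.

13.81

c̄ = (6 + 7 + 5 + 6 + 6 + 8 + 6 + 9 + 8 + 10 + 6 + 11 + 5 + 5 + 1 + 4 + 4 + 5 + 5 + 7 + 8) / 21 = 132 / 21 = 6.2857
UCL = c̄ + 3√c̄ = 6.2857 + 3 × √6.2857 = 6.2857 + 3 × 2.5071 = 13.8071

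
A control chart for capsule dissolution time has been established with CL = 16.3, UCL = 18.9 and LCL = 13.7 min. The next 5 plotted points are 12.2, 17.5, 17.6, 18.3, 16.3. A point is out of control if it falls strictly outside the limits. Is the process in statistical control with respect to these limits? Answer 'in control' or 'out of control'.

Compare each point to [13.7, 18.9]: sample 1 = 12.2 < LCL.

out of control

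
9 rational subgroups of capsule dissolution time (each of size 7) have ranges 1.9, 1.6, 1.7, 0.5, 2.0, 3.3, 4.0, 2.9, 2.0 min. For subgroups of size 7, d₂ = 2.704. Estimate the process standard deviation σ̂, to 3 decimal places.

0.818

R̄ = (1.9 + 1.6 + 1.7 + 0.5 + 2.0 + 3.3 + 4.0 + 2.9 + 2.0) / 9 = 2.2111
σ̂ = R̄ / d₂ = 2.2111 / 2.704 = 0.8177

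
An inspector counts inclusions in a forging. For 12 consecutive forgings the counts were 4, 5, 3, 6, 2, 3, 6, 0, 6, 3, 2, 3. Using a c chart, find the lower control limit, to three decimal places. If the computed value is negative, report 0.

0.000

c̄ = (4 + 5 + 3 + 6 + 2 + 3 + 6 + 0 + 6 + 3 + 2 + 3) / 12 = 43 / 12 = 3.5833
LCL = c̄ − 3√c̄ = 3.5833 − 3 × 1.8930 = -2.0956 → 0 (cannot be negative)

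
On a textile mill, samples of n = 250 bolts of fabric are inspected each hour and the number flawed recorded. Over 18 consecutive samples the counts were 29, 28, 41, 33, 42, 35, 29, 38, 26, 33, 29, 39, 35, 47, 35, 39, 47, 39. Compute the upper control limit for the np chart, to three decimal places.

52.389

p̄ = Σdᵢ / (k·n) = 644 / (18 × 250) = 0.14311
UCL = np̄ + 3·√(np̄(1−p̄)) = 35.7778 + 3 × √(35.7778×0.85689) = 35.7778 + 3 × 5.5369 = 52.3886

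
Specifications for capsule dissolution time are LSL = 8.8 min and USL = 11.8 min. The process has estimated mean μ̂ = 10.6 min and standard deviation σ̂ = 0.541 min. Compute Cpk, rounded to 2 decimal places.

0.74

Cpu = (USL − μ̂) / (3σ̂) = (11.8 − 10.6) / (3 × 0.541) = 0.7394; Cpl = (μ̂ − LSL) / (3σ̂) = (10.6 − 8.8) / (3 × 0.541) = 1.1091; Cpk = min(Cpu, Cpl) = 0.7394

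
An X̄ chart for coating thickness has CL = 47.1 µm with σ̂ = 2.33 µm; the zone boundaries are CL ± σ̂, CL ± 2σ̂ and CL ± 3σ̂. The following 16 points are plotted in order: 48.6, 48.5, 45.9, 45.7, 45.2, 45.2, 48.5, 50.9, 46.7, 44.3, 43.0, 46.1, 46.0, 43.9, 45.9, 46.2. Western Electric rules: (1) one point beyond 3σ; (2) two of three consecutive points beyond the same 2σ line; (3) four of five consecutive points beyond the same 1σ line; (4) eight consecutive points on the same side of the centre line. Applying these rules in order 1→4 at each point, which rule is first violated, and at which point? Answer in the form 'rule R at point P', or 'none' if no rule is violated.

rule 4 at point 16

Zone of each point (C = within 1σ̂, B = 1σ̂–2σ̂, A = 2σ̂–3σ̂, * = beyond 3σ̂; sign = side of CL): 1:+C, 2:+C, 3:-C, 4:-C, 5:-C, 6:-C, 7:+C, 8:+B, 9:-C, 10:-B, 11:-B, 12:-C, 13:-C, 14:-B, 15:-C, 16:-C
Rule 4 (eight consecutive points on the same side of the centre line) is satisfied at point 16.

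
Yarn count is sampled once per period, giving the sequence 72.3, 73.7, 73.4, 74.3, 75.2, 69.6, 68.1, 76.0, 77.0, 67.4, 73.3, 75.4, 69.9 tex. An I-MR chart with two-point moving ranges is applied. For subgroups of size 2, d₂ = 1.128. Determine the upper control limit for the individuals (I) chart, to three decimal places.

X̄ = (72.3 + 73.7 + 73.4 + 74.3 + 75.2 + 69.6 + 68.1 + 76.0 + 77.0 + 67.4 + 73.3 + 75.4 + 69.9) / 13 = 72.7385
Moving ranges: 1.4, 0.3, 0.9, 0.9, 5.6, 1.5, 7.9, 1.0, 9.6, 5.9, 2.1, 5.5; M̄R̄ = 42.6000 / 12 = 3.5500
UCL = X̄ + 3·M̄R̄/d₂ = 72.7385 + 3 × 3.5500 / 1.128 = 82.1800

82.180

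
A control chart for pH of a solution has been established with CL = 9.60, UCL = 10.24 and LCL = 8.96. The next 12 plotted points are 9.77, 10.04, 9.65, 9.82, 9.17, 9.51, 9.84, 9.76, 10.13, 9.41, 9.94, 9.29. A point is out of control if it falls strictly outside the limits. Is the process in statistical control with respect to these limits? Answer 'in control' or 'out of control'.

All 12 points lie within [8.96, 10.24].

in control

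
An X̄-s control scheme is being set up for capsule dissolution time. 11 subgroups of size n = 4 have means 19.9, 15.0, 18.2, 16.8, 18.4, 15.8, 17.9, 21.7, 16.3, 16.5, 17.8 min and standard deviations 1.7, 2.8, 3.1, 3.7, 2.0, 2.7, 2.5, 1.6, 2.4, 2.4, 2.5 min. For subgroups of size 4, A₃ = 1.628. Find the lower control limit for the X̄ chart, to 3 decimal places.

X̄̄ = (19.9 + 15.0 + 18.2 + 16.8 + 18.4 + 15.8 + 17.9 + 21.7 + 16.3 + 16.5 + 17.8) / 11 = 17.6636
s̄ = (1.7 + 2.8 + 3.1 + 3.7 + 2.0 + 2.7 + 2.5 + 1.6 + 2.4 + 2.4 + 2.5) / 11 = 2.4909
LCL = X̄̄ − A₃·s̄ = 17.6636 − 1.628 × 2.4909 = 13.6084

13.608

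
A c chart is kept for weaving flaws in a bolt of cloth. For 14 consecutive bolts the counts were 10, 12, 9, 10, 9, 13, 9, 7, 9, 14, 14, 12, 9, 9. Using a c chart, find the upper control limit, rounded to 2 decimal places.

c̄ = (10 + 12 + 9 + 10 + 9 + 13 + 9 + 7 + 9 + 14 + 14 + 12 + 9 + 9) / 14 = 146 / 14 = 10.4286
UCL = c̄ + 3√c̄ = 10.4286 + 3 × √10.4286 = 10.4286 + 3 × 3.2293 = 20.1166

20.12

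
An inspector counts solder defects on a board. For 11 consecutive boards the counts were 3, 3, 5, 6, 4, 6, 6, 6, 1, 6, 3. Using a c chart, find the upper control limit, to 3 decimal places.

c̄ = (3 + 3 + 5 + 6 + 4 + 6 + 6 + 6 + 1 + 6 + 3) / 11 = 49 / 11 = 4.4545
UCL = c̄ + 3√c̄ = 4.4545 + 3 × √4.4545 = 4.4545 + 3 × 2.1106 = 10.7863

10.786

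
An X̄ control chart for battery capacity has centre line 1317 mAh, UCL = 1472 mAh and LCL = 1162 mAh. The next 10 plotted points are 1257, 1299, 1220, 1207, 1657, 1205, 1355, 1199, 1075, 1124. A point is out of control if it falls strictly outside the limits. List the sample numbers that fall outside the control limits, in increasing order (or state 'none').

5, 9, 10

Compare each point to [1162, 1472]: sample 5 = 1657 > UCL; sample 9 = 1075 < LCL; sample 10 = 1124 < LCL.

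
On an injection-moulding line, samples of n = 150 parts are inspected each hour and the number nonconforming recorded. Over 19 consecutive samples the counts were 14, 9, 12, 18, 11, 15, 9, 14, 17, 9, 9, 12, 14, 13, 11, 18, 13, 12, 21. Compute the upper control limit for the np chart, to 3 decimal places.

p̄ = Σdᵢ / (k·n) = 251 / (19 × 150) = 0.08807
UCL = np̄ + 3·√(np̄(1−p̄)) = 13.2105 + 3 × √(13.2105×0.91193) = 13.2105 + 3 × 3.4709 = 23.6232

23.623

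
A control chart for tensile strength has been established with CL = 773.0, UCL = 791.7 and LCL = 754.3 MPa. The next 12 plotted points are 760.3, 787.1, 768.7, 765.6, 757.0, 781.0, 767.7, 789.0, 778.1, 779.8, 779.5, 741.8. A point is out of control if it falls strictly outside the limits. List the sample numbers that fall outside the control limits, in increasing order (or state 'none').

Compare each point to [754.3, 791.7]: sample 12 = 741.8 < LCL.

12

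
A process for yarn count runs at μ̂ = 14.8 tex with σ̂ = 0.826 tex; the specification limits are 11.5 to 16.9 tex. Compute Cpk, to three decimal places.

Cpu = (USL − μ̂) / (3σ̂) = (16.9 − 14.8) / (3 × 0.826) = 0.8475; Cpl = (μ̂ − LSL) / (3σ̂) = (14.8 − 11.5) / (3 × 0.826) = 1.3317; Cpk = min(Cpu, Cpl) = 0.8475

0.847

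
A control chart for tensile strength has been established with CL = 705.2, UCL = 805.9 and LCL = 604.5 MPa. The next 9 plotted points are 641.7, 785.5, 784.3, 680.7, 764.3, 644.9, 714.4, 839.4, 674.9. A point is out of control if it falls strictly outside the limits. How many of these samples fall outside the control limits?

1

Compare each point to [604.5, 805.9]: sample 8 = 839.4 > UCL.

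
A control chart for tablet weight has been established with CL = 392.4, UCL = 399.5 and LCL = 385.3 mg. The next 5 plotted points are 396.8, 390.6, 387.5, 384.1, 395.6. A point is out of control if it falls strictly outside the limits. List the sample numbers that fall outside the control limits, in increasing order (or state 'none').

4

Compare each point to [385.3, 399.5]: sample 4 = 384.1 < LCL.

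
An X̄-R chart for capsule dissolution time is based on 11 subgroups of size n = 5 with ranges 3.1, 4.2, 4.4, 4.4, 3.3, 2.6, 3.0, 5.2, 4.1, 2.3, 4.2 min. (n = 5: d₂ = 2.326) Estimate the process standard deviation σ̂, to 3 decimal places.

1.595

R̄ = (3.1 + 4.2 + 4.4 + 4.4 + 3.3 + 2.6 + 3.0 + 5.2 + 4.1 + 2.3 + 4.2) / 11 = 3.7091
σ̂ = R̄ / d₂ = 3.7091 / 2.326 = 1.5946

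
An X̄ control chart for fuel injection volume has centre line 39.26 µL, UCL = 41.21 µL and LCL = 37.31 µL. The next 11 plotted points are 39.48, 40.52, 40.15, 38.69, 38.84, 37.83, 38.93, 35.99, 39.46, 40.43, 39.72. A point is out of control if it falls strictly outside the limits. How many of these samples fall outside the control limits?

1

Compare each point to [37.31, 41.21]: sample 8 = 35.99 < LCL.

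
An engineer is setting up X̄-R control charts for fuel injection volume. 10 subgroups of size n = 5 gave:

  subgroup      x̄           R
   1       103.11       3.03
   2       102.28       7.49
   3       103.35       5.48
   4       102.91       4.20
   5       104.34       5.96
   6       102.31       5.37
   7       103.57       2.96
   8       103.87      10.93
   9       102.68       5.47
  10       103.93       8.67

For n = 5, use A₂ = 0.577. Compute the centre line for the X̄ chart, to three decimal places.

X̄̄ = (103.11 + 102.28 + 103.35 + 102.91 + 104.34 + 102.31 + 103.57 + 103.87 + 102.68 + 103.93) / 10 = 1032.3500 / 10 = 103.2350
CL = X̄̄ = 103.2350

103.235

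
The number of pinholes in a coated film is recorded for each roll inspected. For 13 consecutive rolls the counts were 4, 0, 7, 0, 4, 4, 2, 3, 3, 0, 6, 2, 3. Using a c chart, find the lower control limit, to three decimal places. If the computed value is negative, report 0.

c̄ = (4 + 0 + 7 + 0 + 4 + 4 + 2 + 3 + 3 + 0 + 6 + 2 + 3) / 13 = 38 / 13 = 2.9231
LCL = c̄ − 3√c̄ = 2.9231 − 3 × 1.7097 = -2.2060 → 0 (cannot be negative)

0.000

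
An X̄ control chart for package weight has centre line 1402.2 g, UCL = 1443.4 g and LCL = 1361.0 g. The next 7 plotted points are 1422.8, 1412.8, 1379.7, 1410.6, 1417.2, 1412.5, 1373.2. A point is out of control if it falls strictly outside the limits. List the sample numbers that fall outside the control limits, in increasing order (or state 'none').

All 7 points lie within [1361.0, 1443.4].

none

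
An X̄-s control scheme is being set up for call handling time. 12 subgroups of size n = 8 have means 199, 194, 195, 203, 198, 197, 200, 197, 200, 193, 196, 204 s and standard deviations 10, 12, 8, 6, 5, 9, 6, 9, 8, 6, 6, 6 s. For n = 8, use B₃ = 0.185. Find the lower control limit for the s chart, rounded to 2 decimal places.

s̄ = (10 + 12 + 8 + 6 + 5 + 9 + 6 + 9 + 8 + 6 + 6 + 6) / 12 = 7.5833
LCL_s = B₃·s̄ = 0.185 × 7.5833 = 1.4029

1.40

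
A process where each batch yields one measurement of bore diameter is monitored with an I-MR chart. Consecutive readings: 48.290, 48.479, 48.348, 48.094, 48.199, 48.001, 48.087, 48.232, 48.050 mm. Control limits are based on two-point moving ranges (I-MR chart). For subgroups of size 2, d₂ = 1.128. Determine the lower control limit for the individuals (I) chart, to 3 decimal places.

47.769

X̄ = (48.290 + 48.479 + 48.348 + 48.094 + 48.199 + 48.001 + 48.087 + 48.232 + 48.050) / 9 = 48.1978
Moving ranges: 0.189, 0.131, 0.254, 0.105, 0.198, 0.086, 0.145, 0.182; M̄R̄ = 1.2900 / 8 = 0.1613
LCL = X̄ − 3·M̄R̄/d₂ = 48.1978 − 3 × 0.1613 / 1.128 = 47.7689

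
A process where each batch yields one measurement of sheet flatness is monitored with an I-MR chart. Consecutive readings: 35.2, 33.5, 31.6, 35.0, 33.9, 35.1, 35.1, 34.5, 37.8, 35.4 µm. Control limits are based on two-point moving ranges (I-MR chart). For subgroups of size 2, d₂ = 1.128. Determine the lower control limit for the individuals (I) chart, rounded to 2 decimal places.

30.10

X̄ = (35.2 + 33.5 + 31.6 + 35.0 + 33.9 + 35.1 + 35.1 + 34.5 + 37.8 + 35.4) / 10 = 34.7100
Moving ranges: 1.7, 1.9, 3.4, 1.1, 1.2, 0.0, 0.6, 3.3, 2.4; M̄R̄ = 15.6000 / 9 = 1.7333
LCL = X̄ − 3·M̄R̄/d₂ = 34.7100 − 3 × 1.7333 / 1.128 = 30.1001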